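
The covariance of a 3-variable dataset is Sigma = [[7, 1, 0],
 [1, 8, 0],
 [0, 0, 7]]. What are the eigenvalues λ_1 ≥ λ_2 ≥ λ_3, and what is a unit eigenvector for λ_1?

Step 1 — characteristic polynomial p(λ) = det(λI - Sigma) = λ³ - tr·λ² + c_1·λ - det, where tr = trace, c_1 = sum of the principal 2×2 minors, det = det(Sigma):
  tr = 7 + 8 + 7 = 22,
  c_1 = (7·8 - (1)²) + (7·7 - (0)²) + (8·7 - (0)²) = 55 + 49 + 56 = 160,
  det = 7·(8·7 - (0)²) - (1)·((1)·7 - (0)·(0)) + (0)·((1)·(0) - 8·(0)) = 7·(56) - (1)·(7) + (0)·(0) = 385.
  So p(λ) = λ³ - 22λ² + 160λ - 385.
Step 2 — look for an integer root (rational root theorem: any rational root is an integer divisor of 385). Testing λ = 7:
  p(7) = 343 - 1078 + 1120 - 385 = 0  ✓
  Dividing out (λ - 7): p(λ) = (λ - 7)(λ² - 15λ + 55).
Step 3 — remaining eigenvalues from the quadratic λ² - 15λ + 55 = 0:
  Δ = 15² - 4·55 = 225 - 220 = 5,  λ = (15 ± √5)/2 = (15 ± 2.2361)/2 ≈ 8.618 or 6.382.
  Sorted: λ_1 = 8.618,  λ_2 = 7,  λ_3 = 6.382  (check: sum = 22 = tr ✓).

Step 4 — unit eigenvector for λ_1 ≈ 8.618: v spans the null space of (Sigma - λ_1 I), whose rows are
  r_1 = (-1.618, 1, 0),  r_2 = (1, -0.618, 0),  r_3 = (0, 0, -1.618).
  v is orthogonal to every row, so take v ∝ r_1 × r_3 = ((1)·(-1.618) - (0)·(0), (0)·(0) - (-1.618)·(-1.618), (-1.618)·(0) - (1)·(0)) ≈ (-1.618, -2.618, 0).
  Rescale (multiply by -1 so the first nonzero entry is positive): u = (1.618, 2.618, 0).
  ||u|| = √((1.618)² + (2.618)² + (0)²) = √(9.4721) ≈ 3.0777,  v_1 = u/||u|| ≈ (0.5257, 0.8507, 0) (||v_1|| = 1).

λ_1 = 8.618,  λ_2 = 7,  λ_3 = 6.382;  v_1 ≈ (0.5257, 0.8507, 0)


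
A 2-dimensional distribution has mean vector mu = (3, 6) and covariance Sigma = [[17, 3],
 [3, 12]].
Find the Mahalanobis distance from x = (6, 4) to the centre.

Step 1 — centre the observation: (x - mu) = (3, -2).

Step 2 — invert Sigma. det(Sigma) = 17·12 - (3)² = 195.
  Sigma^{-1} = (1/det) · [[d, -b], [-b, a]] = [[0.0615, -0.0154],
 [-0.0154, 0.0872]].

Step 3 — form the quadratic (x - mu)^T · Sigma^{-1} · (x - mu):
  Sigma^{-1} · (x - mu) = (0.2154, -0.2205).
  (x - mu)^T · [Sigma^{-1} · (x - mu)] = (3)·(0.2154) + (-2)·(-0.2205) = 1.0872.

Step 4 — take square root: d = √(1.0872) ≈ 1.0427.

d(x, mu) = √(1.0872) ≈ 1.0427


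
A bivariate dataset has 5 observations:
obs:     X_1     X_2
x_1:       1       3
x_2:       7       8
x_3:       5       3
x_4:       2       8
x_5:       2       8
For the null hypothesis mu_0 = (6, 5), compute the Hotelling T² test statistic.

Step 1 — sample mean vector:
  mean(X_1) = (1 + 7 + 5 + 2 + 2) / 5 = 17/5 = 3.4
  mean(X_2) = (3 + 8 + 3 + 8 + 8) / 5 = 30/5 = 6
  x̄ = (3.4, 6),  deviation x̄ - mu_0 = (3.4, 6) - (6, 5) = (-2.6, 1).

Step 2 — sample covariance matrix, S[i,j] = (1/(n-1)) · Σ_k (x_{k,i} - mean_i) · (x_{k,j} - mean_j), divisor n-1 = 4:
  S[X_1,X_1] = ((-2.4)·(-2.4) + (3.6)·(3.6) + (1.6)·(1.6) + (-1.4)·(-1.4) + (-1.4)·(-1.4)) / 4 = 25.2/4 = 6.3
  S[X_1,X_2] = ((-2.4)·(-3) + (3.6)·(2) + (1.6)·(-3) + (-1.4)·(2) + (-1.4)·(2)) / 4 = 4/4 = 1
  S[X_2,X_2] = ((-3)·(-3) + (2)·(2) + (-3)·(-3) + (2)·(2) + (2)·(2)) / 4 = 30/4 = 7.5
  S = [[6.3, 1],
 [1, 7.5]].

Step 3 — invert S. det(S) = 6.3·7.5 - (1)² = 46.25.
  S^{-1} = (1/det) · [[d, -b], [-b, a]] = [[0.1622, -0.0216],
 [-0.0216, 0.1362]].

Step 4 — quadratic form (x̄ - mu_0)^T · S^{-1} · (x̄ - mu_0):
  S^{-1} · (x̄ - mu_0) = (-0.4432, 0.1924),
  (x̄ - mu_0)^T · [...] = (-2.6)·(-0.4432) + (1)·(0.1924) = 1.3449.

Step 5 — scale by n: T² = 5 · 1.3449 = 6.7243.

T² ≈ 6.7243


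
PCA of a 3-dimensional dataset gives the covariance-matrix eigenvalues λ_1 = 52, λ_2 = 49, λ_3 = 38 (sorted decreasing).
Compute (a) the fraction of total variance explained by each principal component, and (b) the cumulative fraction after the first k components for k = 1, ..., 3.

Step 1 — total variance = trace(Sigma) = Σ λ_i = 52 + 49 + 38 = 139.

Step 2 — fraction explained by component i = λ_i / Σ λ:
  PC1: 52/139 = 0.3741
  PC2: 49/139 = 0.3525
  PC3: 38/139 = 0.2734

Step 3 — cumulative fraction after k components = (λ_1 + ... + λ_k) / Σ λ:
  k = 1: 52/139 = 0.3741
  k = 2: (52 + 49)/139 = 101/139 = 0.7266
  k = 3: (52 + 49 + 38)/139 = 139/139 = 1

Summary (fraction, with percent):

explained: PC1 0.3741 (37.41%), PC2 0.3525 (35.25%), PC3 0.2734 (27.34%);  cumulative: 0.3741, 0.7266, 1


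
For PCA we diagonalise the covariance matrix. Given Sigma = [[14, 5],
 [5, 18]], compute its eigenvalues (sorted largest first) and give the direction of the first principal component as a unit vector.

Step 1 — characteristic polynomial of 2×2 Sigma:
  det(Sigma - λI) = λ² - trace · λ + det = 0.
  trace = 14 + 18 = 32, det = 14·18 - (5)² = 227.
Step 2 — discriminant:
  Δ = trace² - 4·det = 1024 - 908 = 116.
Step 3 — eigenvalues:
  λ = (trace ± √Δ)/2 = (32 ± 10.7703)/2,
  λ_1 = 21.3852,  λ_2 = 10.6148.

Step 4 — unit eigenvector for λ_1: solve (Sigma - λ_1 I)v = 0. First row:
  (14 - 21.3852)·v_x + (5)·v_y = 0, i.e. (-7.3852)·v_x + (5)·v_y = 0,
  so v ∝ (b, λ_1 - a) = (5, 7.3852) = u.
  ||u|| = √((5)² + (7.3852)²) = √(79.5407) ≈ 8.9186,
  v_1 = u/||u|| ≈ (0.5606, 0.8281) (||v_1|| = 1).

λ_1 = 21.3852,  λ_2 = 10.6148;  v_1 ≈ (0.5606, 0.8281)


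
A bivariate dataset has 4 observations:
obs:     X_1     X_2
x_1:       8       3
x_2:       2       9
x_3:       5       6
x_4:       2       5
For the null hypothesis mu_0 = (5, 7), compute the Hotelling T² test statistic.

Step 1 — sample mean vector:
  mean(X_1) = (8 + 2 + 5 + 2) / 4 = 17/4 = 4.25
  mean(X_2) = (3 + 9 + 6 + 5) / 4 = 23/4 = 5.75
  x̄ = (4.25, 5.75),  deviation x̄ - mu_0 = (4.25, 5.75) - (5, 7) = (-0.75, -1.25).

Step 2 — sample covariance matrix, S[i,j] = (1/(n-1)) · Σ_k (x_{k,i} - mean_i) · (x_{k,j} - mean_j), divisor n-1 = 3:
  S[X_1,X_1] = ((3.75)·(3.75) + (-2.25)·(-2.25) + (0.75)·(0.75) + (-2.25)·(-2.25)) / 3 = 24.75/3 = 8.25
  S[X_1,X_2] = ((3.75)·(-2.75) + (-2.25)·(3.25) + (0.75)·(0.25) + (-2.25)·(-0.75)) / 3 = -15.75/3 = -5.25
  S[X_2,X_2] = ((-2.75)·(-2.75) + (3.25)·(3.25) + (0.25)·(0.25) + (-0.75)·(-0.75)) / 3 = 18.75/3 = 6.25
  S = [[8.25, -5.25],
 [-5.25, 6.25]].

Step 3 — invert S. det(S) = 8.25·6.25 - (-5.25)² = 24.
  S^{-1} = (1/det) · [[d, -b], [-b, a]] = [[0.2604, 0.2188],
 [0.2188, 0.3438]].

Step 4 — quadratic form (x̄ - mu_0)^T · S^{-1} · (x̄ - mu_0):
  S^{-1} · (x̄ - mu_0) = (-0.4688, -0.5938),
  (x̄ - mu_0)^T · [...] = (-0.75)·(-0.4688) + (-1.25)·(-0.5938) = 1.0938.

Step 5 — scale by n: T² = 4 · 1.0938 = 4.375.

T² ≈ 4.375


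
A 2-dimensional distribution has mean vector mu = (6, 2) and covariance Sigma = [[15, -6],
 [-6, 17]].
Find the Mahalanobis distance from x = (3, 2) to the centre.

Step 1 — centre the observation: (x - mu) = (-3, 0).

Step 2 — invert Sigma. det(Sigma) = 15·17 - (-6)² = 219.
  Sigma^{-1} = (1/det) · [[d, -b], [-b, a]] = [[0.0776, 0.0274],
 [0.0274, 0.0685]].

Step 3 — form the quadratic (x - mu)^T · Sigma^{-1} · (x - mu):
  Sigma^{-1} · (x - mu) = (-0.2329, -0.0822).
  (x - mu)^T · [Sigma^{-1} · (x - mu)] = (-3)·(-0.2329) + (0)·(-0.0822) = 0.6986.

Step 4 — take square root: d = √(0.6986) ≈ 0.8358.

d(x, mu) = √(0.6986) ≈ 0.8358


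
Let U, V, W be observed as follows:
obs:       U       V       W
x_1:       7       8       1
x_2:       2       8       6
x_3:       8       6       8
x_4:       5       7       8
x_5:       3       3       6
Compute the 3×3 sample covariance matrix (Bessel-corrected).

Step 1 — column means:
  mean(U) = (7 + 2 + 8 + 5 + 3) / 5 = 25/5 = 5
  mean(V) = (8 + 8 + 6 + 7 + 3) / 5 = 32/5 = 6.4
  mean(W) = (1 + 6 + 8 + 8 + 6) / 5 = 29/5 = 5.8

Step 2 — sample covariance S[i,j] = (1/(n-1)) · Σ_k (x_{k,i} - mean_i) · (x_{k,j} - mean_j), with n-1 = 4.
  S[U,U] = ((2)·(2) + (-3)·(-3) + (3)·(3) + (0)·(0) + (-2)·(-2)) / 4 = 26/4 = 6.5
  S[U,V] = ((2)·(1.6) + (-3)·(1.6) + (3)·(-0.4) + (0)·(0.6) + (-2)·(-3.4)) / 4 = 4/4 = 1
  S[U,W] = ((2)·(-4.8) + (-3)·(0.2) + (3)·(2.2) + (0)·(2.2) + (-2)·(0.2)) / 4 = -4/4 = -1
  S[V,V] = ((1.6)·(1.6) + (1.6)·(1.6) + (-0.4)·(-0.4) + (0.6)·(0.6) + (-3.4)·(-3.4)) / 4 = 17.2/4 = 4.3
  S[V,W] = ((1.6)·(-4.8) + (1.6)·(0.2) + (-0.4)·(2.2) + (0.6)·(2.2) + (-3.4)·(0.2)) / 4 = -7.6/4 = -1.9
  S[W,W] = ((-4.8)·(-4.8) + (0.2)·(0.2) + (2.2)·(2.2) + (2.2)·(2.2) + (0.2)·(0.2)) / 4 = 32.8/4 = 8.2

S is symmetric (S[j,i] = S[i,j]). Assembling:

S = [[6.5, 1, -1],
 [1, 4.3, -1.9],
 [-1, -1.9, 8.2]]


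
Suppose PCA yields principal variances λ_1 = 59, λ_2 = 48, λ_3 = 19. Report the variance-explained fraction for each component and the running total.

Step 1 — total variance = trace(Sigma) = Σ λ_i = 59 + 48 + 19 = 126.

Step 2 — fraction explained by component i = λ_i / Σ λ:
  PC1: 59/126 = 0.4683
  PC2: 48/126 = 0.381
  PC3: 19/126 = 0.1508

Step 3 — cumulative fraction after k components = (λ_1 + ... + λ_k) / Σ λ:
  k = 1: 59/126 = 0.4683
  k = 2: (59 + 48)/126 = 107/126 = 0.8492
  k = 3: (59 + 48 + 19)/126 = 126/126 = 1

Summary (fraction, with percent):

explained: PC1 0.4683 (46.83%), PC2 0.381 (38.1%), PC3 0.1508 (15.08%);  cumulative: 0.4683, 0.8492, 1


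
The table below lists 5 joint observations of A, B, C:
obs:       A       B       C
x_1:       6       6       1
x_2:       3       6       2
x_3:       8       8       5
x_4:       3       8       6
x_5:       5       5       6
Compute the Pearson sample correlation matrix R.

Step 1 — column means:
  mean(A) = (6 + 3 + 8 + 3 + 5) / 5 = 25/5 = 5
  mean(B) = (6 + 6 + 8 + 8 + 5) / 5 = 33/5 = 6.6
  mean(C) = (1 + 2 + 5 + 6 + 6) / 5 = 20/5 = 4

Step 2 — sample variances and covariances s[i,j] = (1/(n-1)) · Σ_k (x_{k,i} - mean_i) · (x_{k,j} - mean_j), with n-1 = 4:
  s[A,A] = ((1)·(1) + (-2)·(-2) + (3)·(3) + (-2)·(-2) + (0)·(0)) / 4 = 18/4 = 4.5
  s[A,B] = ((1)·(-0.6) + (-2)·(-0.6) + (3)·(1.4) + (-2)·(1.4) + (0)·(-1.6)) / 4 = 2/4 = 0.5
  s[A,C] = ((1)·(-3) + (-2)·(-2) + (3)·(1) + (-2)·(2) + (0)·(2)) / 4 = 0/4 = 0
  s[B,B] = ((-0.6)·(-0.6) + (-0.6)·(-0.6) + (1.4)·(1.4) + (1.4)·(1.4) + (-1.6)·(-1.6)) / 4 = 7.2/4 = 1.8
  s[B,C] = ((-0.6)·(-3) + (-0.6)·(-2) + (1.4)·(1) + (1.4)·(2) + (-1.6)·(2)) / 4 = 4/4 = 1
  s[C,C] = ((-3)·(-3) + (-2)·(-2) + (1)·(1) + (2)·(2) + (2)·(2)) / 4 = 22/4 = 5.5
  Sample standard deviations s_i = √(s[i,i]):
  s(A) = √(4.5) = 2.1213
  s(B) = √(1.8) = 1.3416
  s(C) = √(5.5) = 2.3452

Step 3 — r_{ij} = s_{ij} / (s_i · s_j):
  r[A,A] = 1 (diagonal).
  r[A,B] = 0.5 / (2.1213 · 1.3416) = 0.5 / 2.846 = 0.1757
  r[A,C] = 0 / (2.1213 · 2.3452) = 0 / 4.9749 = 0
  r[B,B] = 1 (diagonal).
  r[B,C] = 1 / (1.3416 · 2.3452) = 1 / 3.1464 = 0.3178
  r[C,C] = 1 (diagonal).

R is symmetric with unit diagonal. Assembling:

R = [[1, 0.1757, 0],
 [0.1757, 1, 0.3178],
 [0, 0.3178, 1]]


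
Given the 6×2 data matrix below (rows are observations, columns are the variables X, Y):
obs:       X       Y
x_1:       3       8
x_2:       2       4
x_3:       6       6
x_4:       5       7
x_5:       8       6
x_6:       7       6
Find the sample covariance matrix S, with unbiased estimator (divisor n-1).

Step 1 — column means:
  mean(X) = (3 + 2 + 6 + 5 + 8 + 7) / 6 = 31/6 = 5.1667
  mean(Y) = (8 + 4 + 6 + 7 + 6 + 6) / 6 = 37/6 = 6.1667

Step 2 — sample covariance S[i,j] = (1/(n-1)) · Σ_k (x_{k,i} - mean_i) · (x_{k,j} - mean_j), with n-1 = 5.
  S[X,X] = ((-2.1667)·(-2.1667) + (-3.1667)·(-3.1667) + (0.8333)·(0.8333) + (-0.1667)·(-0.1667) + (2.8333)·(2.8333) + (1.8333)·(1.8333)) / 5 = 26.8333/5 = 5.3667
  S[X,Y] = ((-2.1667)·(1.8333) + (-3.1667)·(-2.1667) + (0.8333)·(-0.1667) + (-0.1667)·(0.8333) + (2.8333)·(-0.1667) + (1.8333)·(-0.1667)) / 5 = 1.8333/5 = 0.3667
  S[Y,Y] = ((1.8333)·(1.8333) + (-2.1667)·(-2.1667) + (-0.1667)·(-0.1667) + (0.8333)·(0.8333) + (-0.1667)·(-0.1667) + (-0.1667)·(-0.1667)) / 5 = 8.8333/5 = 1.7667

S is symmetric (S[j,i] = S[i,j]). Assembling:

S = [[5.3667, 0.3667],
 [0.3667, 1.7667]]


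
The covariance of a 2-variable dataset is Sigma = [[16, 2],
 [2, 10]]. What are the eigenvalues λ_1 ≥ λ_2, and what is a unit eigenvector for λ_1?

Step 1 — characteristic polynomial of 2×2 Sigma:
  det(Sigma - λI) = λ² - trace · λ + det = 0.
  trace = 16 + 10 = 26, det = 16·10 - (2)² = 156.
Step 2 — discriminant:
  Δ = trace² - 4·det = 676 - 624 = 52.
Step 3 — eigenvalues:
  λ = (trace ± √Δ)/2 = (26 ± 7.2111)/2,
  λ_1 = 16.6056,  λ_2 = 9.3944.

Step 4 — unit eigenvector for λ_1: solve (Sigma - λ_1 I)v = 0. First row:
  (16 - 16.6056)·v_x + (2)·v_y = 0, i.e. (-0.6056)·v_x + (2)·v_y = 0,
  so v ∝ (b, λ_1 - a) = (2, 0.6056) = u.
  ||u|| = √((2)² + (0.6056)²) = √(4.3667) ≈ 2.0897,
  v_1 = u/||u|| ≈ (0.9571, 0.2898) (||v_1|| = 1).

λ_1 = 16.6056,  λ_2 = 9.3944;  v_1 ≈ (0.9571, 0.2898)


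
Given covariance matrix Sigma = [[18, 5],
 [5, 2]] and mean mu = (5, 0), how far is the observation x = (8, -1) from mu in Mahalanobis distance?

Step 1 — centre the observation: (x - mu) = (3, -1).

Step 2 — invert Sigma. det(Sigma) = 18·2 - (5)² = 11.
  Sigma^{-1} = (1/det) · [[d, -b], [-b, a]] = [[0.1818, -0.4545],
 [-0.4545, 1.6364]].

Step 3 — form the quadratic (x - mu)^T · Sigma^{-1} · (x - mu):
  Sigma^{-1} · (x - mu) = (1, -3).
  (x - mu)^T · [Sigma^{-1} · (x - mu)] = (3)·(1) + (-1)·(-3) = 6.

Step 4 — take square root: d = √(6) ≈ 2.4495.

d(x, mu) = √(6) ≈ 2.4495


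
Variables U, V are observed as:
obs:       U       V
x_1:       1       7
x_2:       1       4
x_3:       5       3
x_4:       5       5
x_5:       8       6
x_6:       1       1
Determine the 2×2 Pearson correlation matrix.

Step 1 — column means:
  mean(U) = (1 + 1 + 5 + 5 + 8 + 1) / 6 = 21/6 = 3.5
  mean(V) = (7 + 4 + 3 + 5 + 6 + 1) / 6 = 26/6 = 4.3333

Step 2 — sample variances and covariances s[i,j] = (1/(n-1)) · Σ_k (x_{k,i} - mean_i) · (x_{k,j} - mean_j), with n-1 = 5:
  s[U,U] = ((-2.5)·(-2.5) + (-2.5)·(-2.5) + (1.5)·(1.5) + (1.5)·(1.5) + (4.5)·(4.5) + (-2.5)·(-2.5)) / 5 = 43.5/5 = 8.7
  s[U,V] = ((-2.5)·(2.6667) + (-2.5)·(-0.3333) + (1.5)·(-1.3333) + (1.5)·(0.6667) + (4.5)·(1.6667) + (-2.5)·(-3.3333)) / 5 = 9/5 = 1.8
  s[V,V] = ((2.6667)·(2.6667) + (-0.3333)·(-0.3333) + (-1.3333)·(-1.3333) + (0.6667)·(0.6667) + (1.6667)·(1.6667) + (-3.3333)·(-3.3333)) / 5 = 23.3333/5 = 4.6667
  Sample standard deviations s_i = √(s[i,i]):
  s(U) = √(8.7) = 2.9496
  s(V) = √(4.6667) = 2.1602

Step 3 — r_{ij} = s_{ij} / (s_i · s_j):
  r[U,U] = 1 (diagonal).
  r[U,V] = 1.8 / (2.9496 · 2.1602) = 1.8 / 6.3718 = 0.2825
  r[V,V] = 1 (diagonal).

R is symmetric with unit diagonal. Assembling:

R = [[1, 0.2825],
 [0.2825, 1]]


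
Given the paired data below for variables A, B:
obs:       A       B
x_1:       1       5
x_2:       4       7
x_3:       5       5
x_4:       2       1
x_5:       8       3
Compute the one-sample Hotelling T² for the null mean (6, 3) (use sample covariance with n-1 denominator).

Step 1 — sample mean vector:
  mean(A) = (1 + 4 + 5 + 2 + 8) / 5 = 20/5 = 4
  mean(B) = (5 + 7 + 5 + 1 + 3) / 5 = 21/5 = 4.2
  x̄ = (4, 4.2),  deviation x̄ - mu_0 = (4, 4.2) - (6, 3) = (-2, 1.2).

Step 2 — sample covariance matrix, S[i,j] = (1/(n-1)) · Σ_k (x_{k,i} - mean_i) · (x_{k,j} - mean_j), divisor n-1 = 4:
  S[A,A] = ((-3)·(-3) + (0)·(0) + (1)·(1) + (-2)·(-2) + (4)·(4)) / 4 = 30/4 = 7.5
  S[A,B] = ((-3)·(0.8) + (0)·(2.8) + (1)·(0.8) + (-2)·(-3.2) + (4)·(-1.2)) / 4 = 0/4 = 0
  S[B,B] = ((0.8)·(0.8) + (2.8)·(2.8) + (0.8)·(0.8) + (-3.2)·(-3.2) + (-1.2)·(-1.2)) / 4 = 20.8/4 = 5.2
  S = [[7.5, 0],
 [0, 5.2]].

Step 3 — invert S. det(S) = 7.5·5.2 - (0)² = 39.
  S^{-1} = (1/det) · [[d, -b], [-b, a]] = [[0.1333, 0],
 [0, 0.1923]].

Step 4 — quadratic form (x̄ - mu_0)^T · S^{-1} · (x̄ - mu_0):
  S^{-1} · (x̄ - mu_0) = (-0.2667, 0.2308),
  (x̄ - mu_0)^T · [...] = (-2)·(-0.2667) + (1.2)·(0.2308) = 0.8103.

Step 5 — scale by n: T² = 5 · 0.8103 = 4.0513.

T² ≈ 4.0513


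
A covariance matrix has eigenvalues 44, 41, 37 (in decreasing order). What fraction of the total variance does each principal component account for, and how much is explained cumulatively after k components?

Step 1 — total variance = trace(Sigma) = Σ λ_i = 44 + 41 + 37 = 122.

Step 2 — fraction explained by component i = λ_i / Σ λ:
  PC1: 44/122 = 0.3607
  PC2: 41/122 = 0.3361
  PC3: 37/122 = 0.3033

Step 3 — cumulative fraction after k components = (λ_1 + ... + λ_k) / Σ λ:
  k = 1: 44/122 = 0.3607
  k = 2: (44 + 41)/122 = 85/122 = 0.6967
  k = 3: (44 + 41 + 37)/122 = 122/122 = 1

Summary (fraction, with percent):

explained: PC1 0.3607 (36.07%), PC2 0.3361 (33.61%), PC3 0.3033 (30.33%);  cumulative: 0.3607, 0.6967, 1


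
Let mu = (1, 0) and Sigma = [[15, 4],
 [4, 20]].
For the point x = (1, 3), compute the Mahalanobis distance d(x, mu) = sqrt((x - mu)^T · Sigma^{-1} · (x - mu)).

Step 1 — centre the observation: (x - mu) = (0, 3).

Step 2 — invert Sigma. det(Sigma) = 15·20 - (4)² = 284.
  Sigma^{-1} = (1/det) · [[d, -b], [-b, a]] = [[0.0704, -0.0141],
 [-0.0141, 0.0528]].

Step 3 — form the quadratic (x - mu)^T · Sigma^{-1} · (x - mu):
  Sigma^{-1} · (x - mu) = (-0.0423, 0.1585).
  (x - mu)^T · [Sigma^{-1} · (x - mu)] = (0)·(-0.0423) + (3)·(0.1585) = 0.4754.

Step 4 — take square root: d = √(0.4754) ≈ 0.6895.

d(x, mu) = √(0.4754) ≈ 0.6895


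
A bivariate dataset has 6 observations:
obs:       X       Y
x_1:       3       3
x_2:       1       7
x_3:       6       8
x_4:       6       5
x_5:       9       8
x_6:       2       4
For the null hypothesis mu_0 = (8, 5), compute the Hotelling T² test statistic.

Step 1 — sample mean vector:
  mean(X) = (3 + 1 + 6 + 6 + 9 + 2) / 6 = 27/6 = 4.5
  mean(Y) = (3 + 7 + 8 + 5 + 8 + 4) / 6 = 35/6 = 5.8333
  x̄ = (4.5, 5.8333),  deviation x̄ - mu_0 = (4.5, 5.8333) - (8, 5) = (-3.5, 0.8333).

Step 2 — sample covariance matrix, S[i,j] = (1/(n-1)) · Σ_k (x_{k,i} - mean_i) · (x_{k,j} - mean_j), divisor n-1 = 5:
  S[X,X] = ((-1.5)·(-1.5) + (-3.5)·(-3.5) + (1.5)·(1.5) + (1.5)·(1.5) + (4.5)·(4.5) + (-2.5)·(-2.5)) / 5 = 45.5/5 = 9.1
  S[X,Y] = ((-1.5)·(-2.8333) + (-3.5)·(1.1667) + (1.5)·(2.1667) + (1.5)·(-0.8333) + (4.5)·(2.1667) + (-2.5)·(-1.8333)) / 5 = 16.5/5 = 3.3
  S[Y,Y] = ((-2.8333)·(-2.8333) + (1.1667)·(1.1667) + (2.1667)·(2.1667) + (-0.8333)·(-0.8333) + (2.1667)·(2.1667) + (-1.8333)·(-1.8333)) / 5 = 22.8333/5 = 4.5667
  S = [[9.1, 3.3],
 [3.3, 4.5667]].

Step 3 — invert S. det(S) = 9.1·4.5667 - (3.3)² = 30.6667.
  S^{-1} = (1/det) · [[d, -b], [-b, a]] = [[0.1489, -0.1076],
 [-0.1076, 0.2967]].

Step 4 — quadratic form (x̄ - mu_0)^T · S^{-1} · (x̄ - mu_0):
  S^{-1} · (x̄ - mu_0) = (-0.6109, 0.6239),
  (x̄ - mu_0)^T · [...] = (-3.5)·(-0.6109) + (0.8333)·(0.6239) = 2.658.

Step 5 — scale by n: T² = 6 · 2.658 = 15.9478.

T² ≈ 15.9478


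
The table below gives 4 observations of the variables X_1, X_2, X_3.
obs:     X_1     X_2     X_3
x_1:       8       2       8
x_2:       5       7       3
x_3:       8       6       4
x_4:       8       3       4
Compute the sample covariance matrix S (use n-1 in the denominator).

Step 1 — column means:
  mean(X_1) = (8 + 5 + 8 + 8) / 4 = 29/4 = 7.25
  mean(X_2) = (2 + 7 + 6 + 3) / 4 = 18/4 = 4.5
  mean(X_3) = (8 + 3 + 4 + 4) / 4 = 19/4 = 4.75

Step 2 — sample covariance S[i,j] = (1/(n-1)) · Σ_k (x_{k,i} - mean_i) · (x_{k,j} - mean_j), with n-1 = 3.
  S[X_1,X_1] = ((0.75)·(0.75) + (-2.25)·(-2.25) + (0.75)·(0.75) + (0.75)·(0.75)) / 3 = 6.75/3 = 2.25
  S[X_1,X_2] = ((0.75)·(-2.5) + (-2.25)·(2.5) + (0.75)·(1.5) + (0.75)·(-1.5)) / 3 = -7.5/3 = -2.5
  S[X_1,X_3] = ((0.75)·(3.25) + (-2.25)·(-1.75) + (0.75)·(-0.75) + (0.75)·(-0.75)) / 3 = 5.25/3 = 1.75
  S[X_2,X_2] = ((-2.5)·(-2.5) + (2.5)·(2.5) + (1.5)·(1.5) + (-1.5)·(-1.5)) / 3 = 17/3 = 5.6667
  S[X_2,X_3] = ((-2.5)·(3.25) + (2.5)·(-1.75) + (1.5)·(-0.75) + (-1.5)·(-0.75)) / 3 = -12.5/3 = -4.1667
  S[X_3,X_3] = ((3.25)·(3.25) + (-1.75)·(-1.75) + (-0.75)·(-0.75) + (-0.75)·(-0.75)) / 3 = 14.75/3 = 4.9167

S is symmetric (S[j,i] = S[i,j]). Assembling:

S = [[2.25, -2.5, 1.75],
 [-2.5, 5.6667, -4.1667],
 [1.75, -4.1667, 4.9167]]


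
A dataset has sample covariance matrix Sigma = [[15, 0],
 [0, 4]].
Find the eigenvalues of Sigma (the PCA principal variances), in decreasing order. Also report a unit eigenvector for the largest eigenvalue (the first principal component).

Step 1 — characteristic polynomial of 2×2 Sigma:
  det(Sigma - λI) = λ² - trace · λ + det = 0.
  trace = 15 + 4 = 19, det = 15·4 - (0)² = 60.
Step 2 — discriminant:
  Δ = trace² - 4·det = 361 - 240 = 121.
Step 3 — eigenvalues:
  λ = (trace ± √Δ)/2 = (19 ± 11)/2,
  λ_1 = 15,  λ_2 = 4.

Step 4 — unit eigenvector for λ_1: Sigma is diagonal, so its eigenvectors are the coordinate axes. λ_1 = 15 is the diagonal entry on the first coordinate axis, hence
  v_1 = (1, 0) (||v_1|| = 1).

λ_1 = 15,  λ_2 = 4;  v_1 ≈ (1, 0)


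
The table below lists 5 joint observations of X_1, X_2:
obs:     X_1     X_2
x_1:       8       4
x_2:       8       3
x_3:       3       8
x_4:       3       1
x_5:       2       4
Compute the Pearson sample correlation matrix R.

Step 1 — column means:
  mean(X_1) = (8 + 8 + 3 + 3 + 2) / 5 = 24/5 = 4.8
  mean(X_2) = (4 + 3 + 8 + 1 + 4) / 5 = 20/5 = 4

Step 2 — sample variances and covariances s[i,j] = (1/(n-1)) · Σ_k (x_{k,i} - mean_i) · (x_{k,j} - mean_j), with n-1 = 4:
  s[X_1,X_1] = ((3.2)·(3.2) + (3.2)·(3.2) + (-1.8)·(-1.8) + (-1.8)·(-1.8) + (-2.8)·(-2.8)) / 4 = 34.8/4 = 8.7
  s[X_1,X_2] = ((3.2)·(0) + (3.2)·(-1) + (-1.8)·(4) + (-1.8)·(-3) + (-2.8)·(0)) / 4 = -5/4 = -1.25
  s[X_2,X_2] = ((0)·(0) + (-1)·(-1) + (4)·(4) + (-3)·(-3) + (0)·(0)) / 4 = 26/4 = 6.5
  Sample standard deviations s_i = √(s[i,i]):
  s(X_1) = √(8.7) = 2.9496
  s(X_2) = √(6.5) = 2.5495

Step 3 — r_{ij} = s_{ij} / (s_i · s_j):
  r[X_1,X_1] = 1 (diagonal).
  r[X_1,X_2] = -1.25 / (2.9496 · 2.5495) = -1.25 / 7.52 = -0.1662
  r[X_2,X_2] = 1 (diagonal).

R is symmetric with unit diagonal. Assembling:

R = [[1, -0.1662],
 [-0.1662, 1]]


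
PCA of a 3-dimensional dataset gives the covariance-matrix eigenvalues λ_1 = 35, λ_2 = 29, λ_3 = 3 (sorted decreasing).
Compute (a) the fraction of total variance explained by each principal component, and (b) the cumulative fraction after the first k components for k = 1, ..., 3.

Step 1 — total variance = trace(Sigma) = Σ λ_i = 35 + 29 + 3 = 67.

Step 2 — fraction explained by component i = λ_i / Σ λ:
  PC1: 35/67 = 0.5224
  PC2: 29/67 = 0.4328
  PC3: 3/67 = 0.0448

Step 3 — cumulative fraction after k components = (λ_1 + ... + λ_k) / Σ λ:
  k = 1: 35/67 = 0.5224
  k = 2: (35 + 29)/67 = 64/67 = 0.9552
  k = 3: (35 + 29 + 3)/67 = 67/67 = 1

Summary (fraction, with percent):

explained: PC1 0.5224 (52.24%), PC2 0.4328 (43.28%), PC3 0.0448 (4.48%);  cumulative: 0.5224, 0.9552, 1


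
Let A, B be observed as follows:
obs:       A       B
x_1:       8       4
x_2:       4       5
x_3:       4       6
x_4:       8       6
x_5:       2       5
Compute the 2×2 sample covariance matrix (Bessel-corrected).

Step 1 — column means:
  mean(A) = (8 + 4 + 4 + 8 + 2) / 5 = 26/5 = 5.2
  mean(B) = (4 + 5 + 6 + 6 + 5) / 5 = 26/5 = 5.2

Step 2 — sample covariance S[i,j] = (1/(n-1)) · Σ_k (x_{k,i} - mean_i) · (x_{k,j} - mean_j), with n-1 = 4.
  S[A,A] = ((2.8)·(2.8) + (-1.2)·(-1.2) + (-1.2)·(-1.2) + (2.8)·(2.8) + (-3.2)·(-3.2)) / 4 = 28.8/4 = 7.2
  S[A,B] = ((2.8)·(-1.2) + (-1.2)·(-0.2) + (-1.2)·(0.8) + (2.8)·(0.8) + (-3.2)·(-0.2)) / 4 = -1.2/4 = -0.3
  S[B,B] = ((-1.2)·(-1.2) + (-0.2)·(-0.2) + (0.8)·(0.8) + (0.8)·(0.8) + (-0.2)·(-0.2)) / 4 = 2.8/4 = 0.7

S is symmetric (S[j,i] = S[i,j]). Assembling:

S = [[7.2, -0.3],
 [-0.3, 0.7]]


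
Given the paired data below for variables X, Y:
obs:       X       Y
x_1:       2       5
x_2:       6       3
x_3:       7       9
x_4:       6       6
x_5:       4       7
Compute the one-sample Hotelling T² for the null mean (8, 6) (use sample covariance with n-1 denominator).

Step 1 — sample mean vector:
  mean(X) = (2 + 6 + 7 + 6 + 4) / 5 = 25/5 = 5
  mean(Y) = (5 + 3 + 9 + 6 + 7) / 5 = 30/5 = 6
  x̄ = (5, 6),  deviation x̄ - mu_0 = (5, 6) - (8, 6) = (-3, 0).

Step 2 — sample covariance matrix, S[i,j] = (1/(n-1)) · Σ_k (x_{k,i} - mean_i) · (x_{k,j} - mean_j), divisor n-1 = 4:
  S[X,X] = ((-3)·(-3) + (1)·(1) + (2)·(2) + (1)·(1) + (-1)·(-1)) / 4 = 16/4 = 4
  S[X,Y] = ((-3)·(-1) + (1)·(-3) + (2)·(3) + (1)·(0) + (-1)·(1)) / 4 = 5/4 = 1.25
  S[Y,Y] = ((-1)·(-1) + (-3)·(-3) + (3)·(3) + (0)·(0) + (1)·(1)) / 4 = 20/4 = 5
  S = [[4, 1.25],
 [1.25, 5]].

Step 3 — invert S. det(S) = 4·5 - (1.25)² = 18.4375.
  S^{-1} = (1/det) · [[d, -b], [-b, a]] = [[0.2712, -0.0678],
 [-0.0678, 0.2169]].

Step 4 — quadratic form (x̄ - mu_0)^T · S^{-1} · (x̄ - mu_0):
  S^{-1} · (x̄ - mu_0) = (-0.8136, 0.2034),
  (x̄ - mu_0)^T · [...] = (-3)·(-0.8136) + (0)·(0.2034) = 2.4407.

Step 5 — scale by n: T² = 5 · 2.4407 = 12.2034.

T² ≈ 12.2034


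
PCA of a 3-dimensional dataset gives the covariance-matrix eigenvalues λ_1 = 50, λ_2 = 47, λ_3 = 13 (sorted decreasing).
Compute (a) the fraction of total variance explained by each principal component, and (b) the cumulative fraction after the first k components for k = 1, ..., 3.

Step 1 — total variance = trace(Sigma) = Σ λ_i = 50 + 47 + 13 = 110.

Step 2 — fraction explained by component i = λ_i / Σ λ:
  PC1: 50/110 = 0.4545
  PC2: 47/110 = 0.4273
  PC3: 13/110 = 0.1182

Step 3 — cumulative fraction after k components = (λ_1 + ... + λ_k) / Σ λ:
  k = 1: 50/110 = 0.4545
  k = 2: (50 + 47)/110 = 97/110 = 0.8818
  k = 3: (50 + 47 + 13)/110 = 110/110 = 1

Summary (fraction, with percent):

explained: PC1 0.4545 (45.45%), PC2 0.4273 (42.73%), PC3 0.1182 (11.82%);  cumulative: 0.4545, 0.8818, 1


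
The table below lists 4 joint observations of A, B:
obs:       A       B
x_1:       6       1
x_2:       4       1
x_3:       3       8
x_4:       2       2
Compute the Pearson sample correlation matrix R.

Step 1 — column means:
  mean(A) = (6 + 4 + 3 + 2) / 4 = 15/4 = 3.75
  mean(B) = (1 + 1 + 8 + 2) / 4 = 12/4 = 3

Step 2 — sample variances and covariances s[i,j] = (1/(n-1)) · Σ_k (x_{k,i} - mean_i) · (x_{k,j} - mean_j), with n-1 = 3:
  s[A,A] = ((2.25)·(2.25) + (0.25)·(0.25) + (-0.75)·(-0.75) + (-1.75)·(-1.75)) / 3 = 8.75/3 = 2.9167
  s[A,B] = ((2.25)·(-2) + (0.25)·(-2) + (-0.75)·(5) + (-1.75)·(-1)) / 3 = -7/3 = -2.3333
  s[B,B] = ((-2)·(-2) + (-2)·(-2) + (5)·(5) + (-1)·(-1)) / 3 = 34/3 = 11.3333
  Sample standard deviations s_i = √(s[i,i]):
  s(A) = √(2.9167) = 1.7078
  s(B) = √(11.3333) = 3.3665

Step 3 — r_{ij} = s_{ij} / (s_i · s_j):
  r[A,A] = 1 (diagonal).
  r[A,B] = -2.3333 / (1.7078 · 3.3665) = -2.3333 / 5.7494 = -0.4058
  r[B,B] = 1 (diagonal).

R is symmetric with unit diagonal. Assembling:

R = [[1, -0.4058],
 [-0.4058, 1]]


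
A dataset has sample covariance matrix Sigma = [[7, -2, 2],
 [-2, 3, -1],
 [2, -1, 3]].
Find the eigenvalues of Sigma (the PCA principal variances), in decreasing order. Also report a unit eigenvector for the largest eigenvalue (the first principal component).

Step 1 — characteristic polynomial p(λ) = det(λI - Sigma) = λ³ - tr·λ² + c_1·λ - det, where tr = trace, c_1 = sum of the principal 2×2 minors, det = det(Sigma):
  tr = 7 + 3 + 3 = 13,
  c_1 = (7·3 - (-2)²) + (7·3 - (2)²) + (3·3 - (-1)²) = 17 + 17 + 8 = 42,
  det = 7·(3·3 - (-1)²) - (-2)·((-2)·3 - (-1)·(2)) + (2)·((-2)·(-1) - 3·(2)) = 7·(8) - (-2)·(-4) + (2)·(-4) = 40.
  So p(λ) = λ³ - 13λ² + 42λ - 40.
Step 2 — look for an integer root (rational root theorem: any rational root is an integer divisor of 40). Testing λ = 2:
  p(2) = 8 - 52 + 84 - 40 = 0  ✓
  Dividing out (λ - 2): p(λ) = (λ - 2)(λ² - 11λ + 20).
Step 3 — remaining eigenvalues from the quadratic λ² - 11λ + 20 = 0:
  Δ = 11² - 4·20 = 121 - 80 = 41,  λ = (11 ± √41)/2 = (11 ± 6.4031)/2 ≈ 8.7016 or 2.2984.
  Sorted: λ_1 = 8.7016,  λ_2 = 2.2984,  λ_3 = 2  (check: sum = 13 = tr ✓).

Step 4 — unit eigenvector for λ_1 ≈ 8.7016: v spans the null space of (Sigma - λ_1 I), whose rows are
  r_1 = (-1.7016, -2, 2),  r_2 = (-2, -5.7016, -1),  r_3 = (2, -1, -5.7016).
  v is orthogonal to every row, so take v ∝ r_1 × r_2 = ((-2)·(-1) - (2)·(-5.7016), (2)·(-2) - (-1.7016)·(-1), (-1.7016)·(-5.7016) - (-2)·(-2)) ≈ (13.4031, -5.7016, 5.7016).
  Let u = (13.4031, -5.7016, 5.7016).
  ||u|| = √((13.4031)² + (-5.7016)² + (5.7016)²) = √(244.6594) ≈ 15.6416,  v_1 = u/||u|| ≈ (0.8569, -0.3645, 0.3645) (||v_1|| = 1).

λ_1 = 8.7016,  λ_2 = 2.2984,  λ_3 = 2;  v_1 ≈ (0.8569, -0.3645, 0.3645)


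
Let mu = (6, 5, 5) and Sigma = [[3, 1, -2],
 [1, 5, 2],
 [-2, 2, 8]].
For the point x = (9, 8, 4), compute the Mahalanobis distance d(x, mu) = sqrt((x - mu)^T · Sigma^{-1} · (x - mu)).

Step 1 — centre the observation: (x - mu) = (3, 3, -1).

Step 2 — invert Sigma (cofactor / det for 3×3, or solve directly):
  Sigma^{-1} = [[0.5, -0.1667, 0.1667],
 [-0.1667, 0.2778, -0.1111],
 [0.1667, -0.1111, 0.1944]].

Step 3 — form the quadratic (x - mu)^T · Sigma^{-1} · (x - mu):
  Sigma^{-1} · (x - mu) = (0.8333, 0.4444, -0.0278).
  (x - mu)^T · [Sigma^{-1} · (x - mu)] = (3)·(0.8333) + (3)·(0.4444) + (-1)·(-0.0278) = 3.8611.

Step 4 — take square root: d = √(3.8611) ≈ 1.965.

d(x, mu) = √(3.8611) ≈ 1.965


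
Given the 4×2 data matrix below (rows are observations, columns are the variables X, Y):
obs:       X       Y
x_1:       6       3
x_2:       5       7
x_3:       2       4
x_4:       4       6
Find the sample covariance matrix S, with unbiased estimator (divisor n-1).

Step 1 — column means:
  mean(X) = (6 + 5 + 2 + 4) / 4 = 17/4 = 4.25
  mean(Y) = (3 + 7 + 4 + 6) / 4 = 20/4 = 5

Step 2 — sample covariance S[i,j] = (1/(n-1)) · Σ_k (x_{k,i} - mean_i) · (x_{k,j} - mean_j), with n-1 = 3.
  S[X,X] = ((1.75)·(1.75) + (0.75)·(0.75) + (-2.25)·(-2.25) + (-0.25)·(-0.25)) / 3 = 8.75/3 = 2.9167
  S[X,Y] = ((1.75)·(-2) + (0.75)·(2) + (-2.25)·(-1) + (-0.25)·(1)) / 3 = 0/3 = 0
  S[Y,Y] = ((-2)·(-2) + (2)·(2) + (-1)·(-1) + (1)·(1)) / 3 = 10/3 = 3.3333

S is symmetric (S[j,i] = S[i,j]). Assembling:

S = [[2.9167, 0],
 [0, 3.3333]]


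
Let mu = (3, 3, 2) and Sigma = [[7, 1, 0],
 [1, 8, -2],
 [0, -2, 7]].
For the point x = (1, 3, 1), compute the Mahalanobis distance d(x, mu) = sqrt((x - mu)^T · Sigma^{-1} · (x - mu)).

Step 1 — centre the observation: (x - mu) = (-2, 0, -1).

Step 2 — invert Sigma (cofactor / det for 3×3, or solve directly):
  Sigma^{-1} = [[0.1457, -0.0196, -0.0056],
 [-0.0196, 0.1373, 0.0392],
 [-0.0056, 0.0392, 0.1541]].

Step 3 — form the quadratic (x - mu)^T · Sigma^{-1} · (x - mu):
  Sigma^{-1} · (x - mu) = (-0.2857, 0, -0.1429).
  (x - mu)^T · [Sigma^{-1} · (x - mu)] = (-2)·(-0.2857) + (0)·(0) + (-1)·(-0.1429) = 0.7143.

Step 4 — take square root: d = √(0.7143) ≈ 0.8452.

d(x, mu) = √(0.7143) ≈ 0.8452


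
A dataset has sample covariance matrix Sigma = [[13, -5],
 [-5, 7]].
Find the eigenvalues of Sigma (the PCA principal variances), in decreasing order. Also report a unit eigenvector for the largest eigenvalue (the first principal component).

Step 1 — characteristic polynomial of 2×2 Sigma:
  det(Sigma - λI) = λ² - trace · λ + det = 0.
  trace = 13 + 7 = 20, det = 13·7 - (-5)² = 66.
Step 2 — discriminant:
  Δ = trace² - 4·det = 400 - 264 = 136.
Step 3 — eigenvalues:
  λ = (trace ± √Δ)/2 = (20 ± 11.6619)/2,
  λ_1 = 15.831,  λ_2 = 4.169.

Step 4 — unit eigenvector for λ_1: solve (Sigma - λ_1 I)v = 0. First row:
  (13 - 15.831)·v_x + (-5)·v_y = 0, i.e. (-2.831)·v_x + (-5)·v_y = 0,
  so v ∝ (b, λ_1 - a) = (-5, 2.831); multiply by -1 so the first entry is positive: u = (5, -2.831).
  ||u|| = √((5)² + (-2.831)²) = √(33.0143) ≈ 5.7458,
  v_1 = u/||u|| ≈ (0.8702, -0.4927) (||v_1|| = 1).

λ_1 = 15.831,  λ_2 = 4.169;  v_1 ≈ (0.8702, -0.4927)


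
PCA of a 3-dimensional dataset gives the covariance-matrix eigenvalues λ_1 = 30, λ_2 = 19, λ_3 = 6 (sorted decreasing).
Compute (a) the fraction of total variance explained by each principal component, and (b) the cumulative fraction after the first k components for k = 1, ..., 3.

Step 1 — total variance = trace(Sigma) = Σ λ_i = 30 + 19 + 6 = 55.

Step 2 — fraction explained by component i = λ_i / Σ λ:
  PC1: 30/55 = 0.5455
  PC2: 19/55 = 0.3455
  PC3: 6/55 = 0.1091

Step 3 — cumulative fraction after k components = (λ_1 + ... + λ_k) / Σ λ:
  k = 1: 30/55 = 0.5455
  k = 2: (30 + 19)/55 = 49/55 = 0.8909
  k = 3: (30 + 19 + 6)/55 = 55/55 = 1

Summary (fraction, with percent):

explained: PC1 0.5455 (54.55%), PC2 0.3455 (34.55%), PC3 0.1091 (10.91%);  cumulative: 0.5455, 0.8909, 1


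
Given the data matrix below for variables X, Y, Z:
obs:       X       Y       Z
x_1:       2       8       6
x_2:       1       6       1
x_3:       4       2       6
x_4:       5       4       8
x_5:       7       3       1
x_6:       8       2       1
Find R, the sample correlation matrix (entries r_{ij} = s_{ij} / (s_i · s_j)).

Step 1 — column means:
  mean(X) = (2 + 1 + 4 + 5 + 7 + 8) / 6 = 27/6 = 4.5
  mean(Y) = (8 + 6 + 2 + 4 + 3 + 2) / 6 = 25/6 = 4.1667
  mean(Z) = (6 + 1 + 6 + 8 + 1 + 1) / 6 = 23/6 = 3.8333

Step 2 — sample variances and covariances s[i,j] = (1/(n-1)) · Σ_k (x_{k,i} - mean_i) · (x_{k,j} - mean_j), with n-1 = 5:
  s[X,X] = ((-2.5)·(-2.5) + (-3.5)·(-3.5) + (-0.5)·(-0.5) + (0.5)·(0.5) + (2.5)·(2.5) + (3.5)·(3.5)) / 5 = 37.5/5 = 7.5
  s[X,Y] = ((-2.5)·(3.8333) + (-3.5)·(1.8333) + (-0.5)·(-2.1667) + (0.5)·(-0.1667) + (2.5)·(-1.1667) + (3.5)·(-2.1667)) / 5 = -25.5/5 = -5.1
  s[X,Z] = ((-2.5)·(2.1667) + (-3.5)·(-2.8333) + (-0.5)·(2.1667) + (0.5)·(4.1667) + (2.5)·(-2.8333) + (3.5)·(-2.8333)) / 5 = -11.5/5 = -2.3
  s[Y,Y] = ((3.8333)·(3.8333) + (1.8333)·(1.8333) + (-2.1667)·(-2.1667) + (-0.1667)·(-0.1667) + (-1.1667)·(-1.1667) + (-2.1667)·(-2.1667)) / 5 = 28.8333/5 = 5.7667
  s[Y,Z] = ((3.8333)·(2.1667) + (1.8333)·(-2.8333) + (-2.1667)·(2.1667) + (-0.1667)·(4.1667) + (-1.1667)·(-2.8333) + (-2.1667)·(-2.8333)) / 5 = 7.1667/5 = 1.4333
  s[Z,Z] = ((2.1667)·(2.1667) + (-2.8333)·(-2.8333) + (2.1667)·(2.1667) + (4.1667)·(4.1667) + (-2.8333)·(-2.8333) + (-2.8333)·(-2.8333)) / 5 = 50.8333/5 = 10.1667
  Sample standard deviations s_i = √(s[i,i]):
  s(X) = √(7.5) = 2.7386
  s(Y) = √(5.7667) = 2.4014
  s(Z) = √(10.1667) = 3.1885

Step 3 — r_{ij} = s_{ij} / (s_i · s_j):
  r[X,X] = 1 (diagonal).
  r[X,Y] = -5.1 / (2.7386 · 2.4014) = -5.1 / 6.5765 = -0.7755
  r[X,Z] = -2.3 / (2.7386 · 3.1885) = -2.3 / 8.7321 = -0.2634
  r[Y,Y] = 1 (diagonal).
  r[Y,Z] = 1.4333 / (2.4014 · 3.1885) = 1.4333 / 7.6569 = 0.1872
  r[Z,Z] = 1 (diagonal).

R is symmetric with unit diagonal. Assembling:

R = [[1, -0.7755, -0.2634],
 [-0.7755, 1, 0.1872],
 [-0.2634, 0.1872, 1]]


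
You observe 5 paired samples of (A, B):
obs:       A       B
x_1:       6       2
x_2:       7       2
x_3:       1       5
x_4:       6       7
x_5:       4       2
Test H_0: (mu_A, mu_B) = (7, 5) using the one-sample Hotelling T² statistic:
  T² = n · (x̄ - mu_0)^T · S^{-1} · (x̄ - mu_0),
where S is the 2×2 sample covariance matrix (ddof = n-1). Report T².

Step 1 — sample mean vector:
  mean(A) = (6 + 7 + 1 + 6 + 4) / 5 = 24/5 = 4.8
  mean(B) = (2 + 2 + 5 + 7 + 2) / 5 = 18/5 = 3.6
  x̄ = (4.8, 3.6),  deviation x̄ - mu_0 = (4.8, 3.6) - (7, 5) = (-2.2, -1.4).

Step 2 — sample covariance matrix, S[i,j] = (1/(n-1)) · Σ_k (x_{k,i} - mean_i) · (x_{k,j} - mean_j), divisor n-1 = 4:
  S[A,A] = ((1.2)·(1.2) + (2.2)·(2.2) + (-3.8)·(-3.8) + (1.2)·(1.2) + (-0.8)·(-0.8)) / 4 = 22.8/4 = 5.7
  S[A,B] = ((1.2)·(-1.6) + (2.2)·(-1.6) + (-3.8)·(1.4) + (1.2)·(3.4) + (-0.8)·(-1.6)) / 4 = -5.4/4 = -1.35
  S[B,B] = ((-1.6)·(-1.6) + (-1.6)·(-1.6) + (1.4)·(1.4) + (3.4)·(3.4) + (-1.6)·(-1.6)) / 4 = 21.2/4 = 5.3
  S = [[5.7, -1.35],
 [-1.35, 5.3]].

Step 3 — invert S. det(S) = 5.7·5.3 - (-1.35)² = 28.3875.
  S^{-1} = (1/det) · [[d, -b], [-b, a]] = [[0.1867, 0.0476],
 [0.0476, 0.2008]].

Step 4 — quadratic form (x̄ - mu_0)^T · S^{-1} · (x̄ - mu_0):
  S^{-1} · (x̄ - mu_0) = (-0.4773, -0.3857),
  (x̄ - mu_0)^T · [...] = (-2.2)·(-0.4773) + (-1.4)·(-0.3857) = 1.5901.

Step 5 — scale by n: T² = 5 · 1.5901 = 7.9507.

T² ≈ 7.9507


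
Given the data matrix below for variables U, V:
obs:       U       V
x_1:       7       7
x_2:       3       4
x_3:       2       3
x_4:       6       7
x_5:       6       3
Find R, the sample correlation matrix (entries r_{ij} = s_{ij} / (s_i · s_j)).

Step 1 — column means:
  mean(U) = (7 + 3 + 2 + 6 + 6) / 5 = 24/5 = 4.8
  mean(V) = (7 + 4 + 3 + 7 + 3) / 5 = 24/5 = 4.8

Step 2 — sample variances and covariances s[i,j] = (1/(n-1)) · Σ_k (x_{k,i} - mean_i) · (x_{k,j} - mean_j), with n-1 = 4:
  s[U,U] = ((2.2)·(2.2) + (-1.8)·(-1.8) + (-2.8)·(-2.8) + (1.2)·(1.2) + (1.2)·(1.2)) / 4 = 18.8/4 = 4.7
  s[U,V] = ((2.2)·(2.2) + (-1.8)·(-0.8) + (-2.8)·(-1.8) + (1.2)·(2.2) + (1.2)·(-1.8)) / 4 = 11.8/4 = 2.95
  s[V,V] = ((2.2)·(2.2) + (-0.8)·(-0.8) + (-1.8)·(-1.8) + (2.2)·(2.2) + (-1.8)·(-1.8)) / 4 = 16.8/4 = 4.2
  Sample standard deviations s_i = √(s[i,i]):
  s(U) = √(4.7) = 2.1679
  s(V) = √(4.2) = 2.0494

Step 3 — r_{ij} = s_{ij} / (s_i · s_j):
  r[U,U] = 1 (diagonal).
  r[U,V] = 2.95 / (2.1679 · 2.0494) = 2.95 / 4.443 = 0.664
  r[V,V] = 1 (diagonal).

R is symmetric with unit diagonal. Assembling:

R = [[1, 0.664],
 [0.664, 1]]


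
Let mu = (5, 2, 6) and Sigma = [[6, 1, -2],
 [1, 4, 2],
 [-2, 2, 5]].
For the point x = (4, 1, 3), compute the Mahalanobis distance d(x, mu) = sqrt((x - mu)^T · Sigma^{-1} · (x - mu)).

Step 1 — centre the observation: (x - mu) = (-1, -1, -3).

Step 2 — invert Sigma (cofactor / det for 3×3, or solve directly):
  Sigma^{-1} = [[0.2388, -0.1343, 0.1493],
 [-0.1343, 0.3881, -0.209],
 [0.1493, -0.209, 0.3433]].

Step 3 — form the quadratic (x - mu)^T · Sigma^{-1} · (x - mu):
  Sigma^{-1} · (x - mu) = (-0.5522, 0.3731, -0.9701).
  (x - mu)^T · [Sigma^{-1} · (x - mu)] = (-1)·(-0.5522) + (-1)·(0.3731) + (-3)·(-0.9701) = 3.0896.

Step 4 — take square root: d = √(3.0896) ≈ 1.7577.

d(x, mu) = √(3.0896) ≈ 1.7577


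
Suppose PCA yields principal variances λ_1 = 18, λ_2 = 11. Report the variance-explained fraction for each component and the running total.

Step 1 — total variance = trace(Sigma) = Σ λ_i = 18 + 11 = 29.

Step 2 — fraction explained by component i = λ_i / Σ λ:
  PC1: 18/29 = 0.6207
  PC2: 11/29 = 0.3793

Step 3 — cumulative fraction after k components = (λ_1 + ... + λ_k) / Σ λ:
  k = 1: 18/29 = 0.6207
  k = 2: (18 + 11)/29 = 29/29 = 1

Summary (fraction, with percent):

explained: PC1 0.6207 (62.07%), PC2 0.3793 (37.93%);  cumulative: 0.6207, 1


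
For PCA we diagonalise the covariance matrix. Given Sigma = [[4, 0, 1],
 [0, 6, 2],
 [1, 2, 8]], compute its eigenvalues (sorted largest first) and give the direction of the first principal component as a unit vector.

Step 1 — characteristic polynomial p(λ) = det(λI - Sigma) = λ³ - tr·λ² + c_1·λ - det, where tr = trace, c_1 = sum of the principal 2×2 minors, det = det(Sigma):
  tr = 4 + 6 + 8 = 18,
  c_1 = (4·6 - (0)²) + (4·8 - (1)²) + (6·8 - (2)²) = 24 + 31 + 44 = 99,
  det = 4·(6·8 - (2)²) - (0)·((0)·8 - (2)·(1)) + (1)·((0)·(2) - 6·(1)) = 4·(44) - (0)·(-2) + (1)·(-6) = 170.
  So p(λ) = λ³ - 18λ² + 99λ - 170.
Step 2 — look for an integer root (rational root theorem: any rational root is an integer divisor of 170). Testing λ = 5:
  p(5) = 125 - 450 + 495 - 170 = 0  ✓
  Dividing out (λ - 5): p(λ) = (λ - 5)(λ² - 13λ + 34).
Step 3 — remaining eigenvalues from the quadratic λ² - 13λ + 34 = 0:
  Δ = 13² - 4·34 = 169 - 136 = 33,  λ = (13 ± √33)/2 = (13 ± 5.7446)/2 ≈ 9.3723 or 3.6277.
  Sorted: λ_1 = 9.3723,  λ_2 = 5,  λ_3 = 3.6277  (check: sum = 18 = tr ✓).

Step 4 — unit eigenvector for λ_1 ≈ 9.3723: v spans the null space of (Sigma - λ_1 I), whose rows are
  r_1 = (-5.3723, 0, 1),  r_2 = (0, -3.3723, 2),  r_3 = (1, 2, -1.3723).
  v is orthogonal to every row, so take v ∝ r_1 × r_2 = ((0)·(2) - (1)·(-3.3723), (1)·(0) - (-5.3723)·(2), (-5.3723)·(-3.3723) - (0)·(0)) ≈ (3.3723, 10.7446, 18.1168).
  Let u = (3.3723, 10.7446, 18.1168).
  ||u|| = √((3.3723)² + (10.7446)² + (18.1168)²) = √(455.0379) ≈ 21.3316,  v_1 = u/||u|| ≈ (0.1581, 0.5037, 0.8493) (||v_1|| = 1).

λ_1 = 9.3723,  λ_2 = 5,  λ_3 = 3.6277;  v_1 ≈ (0.1581, 0.5037, 0.8493)
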